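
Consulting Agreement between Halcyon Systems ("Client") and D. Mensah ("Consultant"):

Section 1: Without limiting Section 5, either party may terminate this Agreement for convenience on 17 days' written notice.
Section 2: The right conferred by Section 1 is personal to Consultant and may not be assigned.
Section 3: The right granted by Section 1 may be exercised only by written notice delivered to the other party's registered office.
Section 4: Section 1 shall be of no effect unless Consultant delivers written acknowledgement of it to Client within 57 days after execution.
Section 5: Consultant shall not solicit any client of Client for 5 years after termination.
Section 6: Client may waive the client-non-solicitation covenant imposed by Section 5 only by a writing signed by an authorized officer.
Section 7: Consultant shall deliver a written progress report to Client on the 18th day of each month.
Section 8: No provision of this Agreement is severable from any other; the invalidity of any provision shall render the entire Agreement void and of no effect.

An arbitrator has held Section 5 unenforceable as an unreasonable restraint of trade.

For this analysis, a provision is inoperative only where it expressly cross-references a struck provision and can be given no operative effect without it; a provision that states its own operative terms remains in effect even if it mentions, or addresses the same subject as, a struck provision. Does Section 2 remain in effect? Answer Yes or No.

Section 5 is struck. Section 6 has no operative effect of its own apart from Section 5 and is therefore inoperative. Section 8 provides that the Agreement is not severable, so the invalidity of any one provision voids the entire Agreement. No provision of the Agreement survives. Section 2 is among the inoperative provisions, so the answer is no.

No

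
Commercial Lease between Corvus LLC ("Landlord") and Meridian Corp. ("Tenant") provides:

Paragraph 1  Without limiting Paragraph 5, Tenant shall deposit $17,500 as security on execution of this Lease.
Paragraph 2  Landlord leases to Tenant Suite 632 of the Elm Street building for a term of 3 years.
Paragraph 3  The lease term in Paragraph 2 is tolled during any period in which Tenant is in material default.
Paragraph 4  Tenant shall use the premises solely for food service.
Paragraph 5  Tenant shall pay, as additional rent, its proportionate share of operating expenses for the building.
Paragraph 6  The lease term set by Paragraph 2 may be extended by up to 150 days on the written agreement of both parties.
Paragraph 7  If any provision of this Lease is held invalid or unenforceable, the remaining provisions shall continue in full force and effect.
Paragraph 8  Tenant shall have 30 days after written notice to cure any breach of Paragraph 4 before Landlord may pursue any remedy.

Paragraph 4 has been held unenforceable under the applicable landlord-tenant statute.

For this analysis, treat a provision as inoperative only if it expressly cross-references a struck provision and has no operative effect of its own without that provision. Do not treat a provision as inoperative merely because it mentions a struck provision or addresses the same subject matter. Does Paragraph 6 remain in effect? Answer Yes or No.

Yes

Paragraph 4 is struck. Paragraph 8 merely fixes the cure period for breach of Paragraph 4; with Paragraph 4 gone it has nothing to operate on and falls away. Under the severability clause in Paragraph 7, the remaining provisions continue in force. Paragraph 1, Paragraph 2, Paragraph 3, Paragraph 5, Paragraph 6, and Paragraph 7 remain in effect. Paragraph 6 is among the surviving provisions, so the answer is yes.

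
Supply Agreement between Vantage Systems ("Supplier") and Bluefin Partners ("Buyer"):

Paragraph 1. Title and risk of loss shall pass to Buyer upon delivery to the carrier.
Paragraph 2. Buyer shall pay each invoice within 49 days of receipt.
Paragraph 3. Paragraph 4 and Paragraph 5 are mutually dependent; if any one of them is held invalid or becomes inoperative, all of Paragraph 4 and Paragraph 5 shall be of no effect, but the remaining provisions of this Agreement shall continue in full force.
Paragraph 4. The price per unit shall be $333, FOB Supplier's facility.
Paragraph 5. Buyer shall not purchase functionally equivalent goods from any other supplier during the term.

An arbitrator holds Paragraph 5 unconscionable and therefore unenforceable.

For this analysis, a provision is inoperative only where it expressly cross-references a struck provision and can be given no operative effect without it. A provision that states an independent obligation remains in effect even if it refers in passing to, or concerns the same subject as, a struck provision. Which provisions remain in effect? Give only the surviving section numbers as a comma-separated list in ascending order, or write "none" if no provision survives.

1, 2, 3

Paragraph 5 is struck. Nothing else in the Agreement is defined by reference to Paragraph 5. Paragraph 3 declares Paragraph 4 and Paragraph 5 mutually dependent; since one of them has fallen, all of them are of no effect. That brings down Paragraph 4 as well. The remainder continues in force under Paragraph 3. Paragraph 1, Paragraph 2, and Paragraph 3 remain in effect.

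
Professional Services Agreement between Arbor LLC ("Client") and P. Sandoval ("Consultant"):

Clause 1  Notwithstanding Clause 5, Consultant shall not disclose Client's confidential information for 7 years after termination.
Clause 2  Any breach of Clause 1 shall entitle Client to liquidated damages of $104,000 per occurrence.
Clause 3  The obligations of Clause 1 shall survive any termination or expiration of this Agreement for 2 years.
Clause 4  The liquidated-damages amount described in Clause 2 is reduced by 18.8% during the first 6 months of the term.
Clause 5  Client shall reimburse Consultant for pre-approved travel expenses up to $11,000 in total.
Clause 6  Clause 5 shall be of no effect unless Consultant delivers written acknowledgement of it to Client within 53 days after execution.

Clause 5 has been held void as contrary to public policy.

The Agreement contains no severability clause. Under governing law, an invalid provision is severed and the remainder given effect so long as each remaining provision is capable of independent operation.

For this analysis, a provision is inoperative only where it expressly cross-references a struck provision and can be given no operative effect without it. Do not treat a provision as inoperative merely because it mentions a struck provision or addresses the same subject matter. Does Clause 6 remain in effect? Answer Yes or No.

No

Clause 5 is struck. The only function of Clause 6 is the acknowledgement condition for Clause 5, so it cannot stand once Clause 5 is removed. Although Clause 1 refers to Clause 5, its operative terms do not depend on Clause 5, so it remains in effect. With no severability clause, the stated default rule severs what cannot stand and enforces each remaining provision that can operate on its own. That leaves Clause 1, Clause 2, Clause 3, and Clause 4 in effect. Clause 6 is among the inoperative provisions, so the answer is no.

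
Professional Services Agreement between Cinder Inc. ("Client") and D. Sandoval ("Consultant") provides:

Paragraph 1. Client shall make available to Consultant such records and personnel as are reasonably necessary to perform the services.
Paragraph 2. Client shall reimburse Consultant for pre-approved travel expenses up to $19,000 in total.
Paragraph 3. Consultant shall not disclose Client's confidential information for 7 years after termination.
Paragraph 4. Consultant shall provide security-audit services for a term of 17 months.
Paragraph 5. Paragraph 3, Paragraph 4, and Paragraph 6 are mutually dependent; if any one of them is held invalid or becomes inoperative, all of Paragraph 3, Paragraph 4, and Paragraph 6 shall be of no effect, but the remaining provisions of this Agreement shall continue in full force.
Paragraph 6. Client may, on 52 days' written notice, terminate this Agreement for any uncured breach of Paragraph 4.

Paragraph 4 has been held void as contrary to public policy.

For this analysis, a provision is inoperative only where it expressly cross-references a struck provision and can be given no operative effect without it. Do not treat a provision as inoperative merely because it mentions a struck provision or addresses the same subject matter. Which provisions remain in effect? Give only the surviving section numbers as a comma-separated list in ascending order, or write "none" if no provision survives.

1, 2, 5

Paragraph 4 is struck. Paragraph 6 has no operative effect of its own apart from Paragraph 4 and is therefore inoperative. Paragraph 5 declares Paragraph 3, Paragraph 4, and Paragraph 6 mutually dependent; since one of them has fallen, all of them are of no effect. That brings down Paragraph 3 as well. The remainder continues in force under Paragraph 5. The provisions still in force are Paragraph 1, Paragraph 2, and Paragraph 5.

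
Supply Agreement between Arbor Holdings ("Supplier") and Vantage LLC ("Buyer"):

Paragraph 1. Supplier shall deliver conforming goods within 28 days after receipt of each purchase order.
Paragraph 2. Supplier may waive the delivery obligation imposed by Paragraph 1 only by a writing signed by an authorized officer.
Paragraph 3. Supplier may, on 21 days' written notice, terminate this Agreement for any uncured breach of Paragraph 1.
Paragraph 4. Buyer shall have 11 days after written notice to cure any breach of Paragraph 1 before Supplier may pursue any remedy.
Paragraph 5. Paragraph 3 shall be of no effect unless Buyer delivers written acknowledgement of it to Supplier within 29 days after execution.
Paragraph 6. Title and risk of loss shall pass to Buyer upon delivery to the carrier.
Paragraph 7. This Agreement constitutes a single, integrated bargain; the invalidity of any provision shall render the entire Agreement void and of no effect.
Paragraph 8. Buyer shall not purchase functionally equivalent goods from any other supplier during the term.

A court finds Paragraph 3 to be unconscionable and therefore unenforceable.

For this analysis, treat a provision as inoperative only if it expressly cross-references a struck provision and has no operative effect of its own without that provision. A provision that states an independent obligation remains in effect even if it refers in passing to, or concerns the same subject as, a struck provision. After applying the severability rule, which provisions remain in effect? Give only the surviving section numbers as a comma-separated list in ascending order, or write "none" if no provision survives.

none

Paragraph 3 is struck. Paragraph 5 has no operative effect of its own apart from Paragraph 3 and is therefore inoperative. Paragraph 7 provides that the Agreement is not severable, so the invalidity of any one provision voids the entire Agreement. No provision of the Agreement survives.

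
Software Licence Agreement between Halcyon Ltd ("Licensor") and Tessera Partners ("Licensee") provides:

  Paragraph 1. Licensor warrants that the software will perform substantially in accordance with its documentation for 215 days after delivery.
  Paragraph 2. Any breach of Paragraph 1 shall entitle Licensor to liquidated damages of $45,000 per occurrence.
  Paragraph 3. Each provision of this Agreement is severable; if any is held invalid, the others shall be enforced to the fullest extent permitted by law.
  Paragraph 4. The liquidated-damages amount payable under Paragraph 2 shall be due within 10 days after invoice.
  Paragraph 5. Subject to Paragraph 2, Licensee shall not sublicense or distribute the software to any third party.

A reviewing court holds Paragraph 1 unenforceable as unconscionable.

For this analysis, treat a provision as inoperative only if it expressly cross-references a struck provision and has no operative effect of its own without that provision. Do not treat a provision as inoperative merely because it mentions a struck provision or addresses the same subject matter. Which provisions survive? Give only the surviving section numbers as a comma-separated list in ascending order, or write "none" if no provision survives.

Paragraph 1 is struck. Paragraph 2 does nothing except set the liquidated-damages amount by reference to Paragraph 1; with Paragraph 1 gone it has no independent effect and is inoperative. Paragraph 4 has no operative effect of its own apart from Paragraph 2 and is therefore inoperative. Paragraph 5 mentions Paragraph 2 but its own obligation stands independently of Paragraph 2, so Paragraph 5 is not affected. Paragraph 3 is a severability clause and preserves every provision that can still be given independent effect. The provisions still in force are Paragraph 3 and Paragraph 5.

3, 5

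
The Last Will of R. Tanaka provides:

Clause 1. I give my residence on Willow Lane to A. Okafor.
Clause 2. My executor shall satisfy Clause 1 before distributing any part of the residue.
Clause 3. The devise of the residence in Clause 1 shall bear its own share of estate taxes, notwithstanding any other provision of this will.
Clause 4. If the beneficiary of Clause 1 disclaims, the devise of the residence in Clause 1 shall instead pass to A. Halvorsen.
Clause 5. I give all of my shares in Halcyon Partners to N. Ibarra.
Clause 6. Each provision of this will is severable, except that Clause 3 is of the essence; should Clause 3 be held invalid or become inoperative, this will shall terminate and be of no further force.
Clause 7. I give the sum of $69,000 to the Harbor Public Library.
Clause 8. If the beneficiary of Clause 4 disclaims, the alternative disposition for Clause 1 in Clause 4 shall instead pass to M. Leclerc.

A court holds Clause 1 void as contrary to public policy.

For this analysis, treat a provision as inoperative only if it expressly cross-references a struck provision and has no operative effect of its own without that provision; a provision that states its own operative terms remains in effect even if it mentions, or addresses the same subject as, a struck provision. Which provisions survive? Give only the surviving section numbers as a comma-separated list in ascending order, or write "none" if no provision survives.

none

Clause 1 is struck. Clause 2 has no operative effect of its own apart from Clause 1 and is therefore inoperative. Clause 3 has no operative effect of its own apart from Clause 1 and is therefore inoperative. Clause 4 merely fixes the alternative disposition for Clause 1; with Clause 1 gone it has nothing to operate on and falls away. The only function of Clause 8 is the alternative disposition for Clause 4, so it cannot stand once Clause 4 is removed. Clause 6 makes Clause 3 an essential term, and Clause 3 has been rendered inoperative by the cascade; under Clause 6, the entire will is therefore void. No provision of the will survives.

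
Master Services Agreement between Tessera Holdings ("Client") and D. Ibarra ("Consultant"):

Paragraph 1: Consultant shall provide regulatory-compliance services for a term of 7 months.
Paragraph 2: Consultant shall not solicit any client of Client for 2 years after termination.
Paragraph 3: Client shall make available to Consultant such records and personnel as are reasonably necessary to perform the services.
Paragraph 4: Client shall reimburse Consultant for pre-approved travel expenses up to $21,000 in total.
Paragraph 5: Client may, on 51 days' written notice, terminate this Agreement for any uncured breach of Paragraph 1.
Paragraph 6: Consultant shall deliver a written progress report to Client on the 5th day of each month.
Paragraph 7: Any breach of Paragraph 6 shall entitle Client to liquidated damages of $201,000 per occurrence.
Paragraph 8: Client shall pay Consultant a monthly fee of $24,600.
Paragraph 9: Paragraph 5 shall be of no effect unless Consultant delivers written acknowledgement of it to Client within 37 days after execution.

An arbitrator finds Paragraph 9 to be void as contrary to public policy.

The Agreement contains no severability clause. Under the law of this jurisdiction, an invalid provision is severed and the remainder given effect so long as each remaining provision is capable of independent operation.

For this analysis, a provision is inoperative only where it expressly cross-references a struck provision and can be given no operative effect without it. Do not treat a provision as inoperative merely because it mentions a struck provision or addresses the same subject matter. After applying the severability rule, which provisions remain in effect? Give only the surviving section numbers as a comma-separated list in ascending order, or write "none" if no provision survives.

1, 2, 3, 4, 5, 6, 7, 8

Paragraph 9 is struck. Nothing else in the Agreement is defined by reference to Paragraph 9. With no severability clause, the stated default rule severs what cannot stand and enforces each remaining provision that can operate on its own. That leaves Paragraph 1, Paragraph 2, Paragraph 3, Paragraph 4, Paragraph 5, Paragraph 6, Paragraph 7, and Paragraph 8 in effect.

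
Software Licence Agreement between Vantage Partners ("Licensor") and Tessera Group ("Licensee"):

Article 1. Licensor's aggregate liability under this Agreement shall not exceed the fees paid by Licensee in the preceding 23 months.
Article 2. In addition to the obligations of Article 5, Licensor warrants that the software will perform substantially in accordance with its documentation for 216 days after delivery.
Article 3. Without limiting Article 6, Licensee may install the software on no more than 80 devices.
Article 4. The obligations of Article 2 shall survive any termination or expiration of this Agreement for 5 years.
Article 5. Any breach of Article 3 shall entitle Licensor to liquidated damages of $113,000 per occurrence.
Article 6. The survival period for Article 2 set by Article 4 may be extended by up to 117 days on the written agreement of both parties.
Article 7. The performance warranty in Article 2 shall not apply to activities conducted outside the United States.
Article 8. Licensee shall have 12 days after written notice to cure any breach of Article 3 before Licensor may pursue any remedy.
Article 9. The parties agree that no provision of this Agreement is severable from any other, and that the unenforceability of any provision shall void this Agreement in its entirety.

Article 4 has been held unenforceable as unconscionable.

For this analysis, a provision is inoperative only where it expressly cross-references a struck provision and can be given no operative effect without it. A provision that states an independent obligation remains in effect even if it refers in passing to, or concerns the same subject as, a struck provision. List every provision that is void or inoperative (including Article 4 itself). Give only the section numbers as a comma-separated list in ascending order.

1, 2, 3, 4, 5, 6, 7, 8, 9

Article 4 is struck. Article 6 operates only by reference to Article 4, so it falls with Article 4. Article 9 provides that the Agreement is not severable, so the invalidity of any one provision voids the entire Agreement. No provision of the Agreement survives.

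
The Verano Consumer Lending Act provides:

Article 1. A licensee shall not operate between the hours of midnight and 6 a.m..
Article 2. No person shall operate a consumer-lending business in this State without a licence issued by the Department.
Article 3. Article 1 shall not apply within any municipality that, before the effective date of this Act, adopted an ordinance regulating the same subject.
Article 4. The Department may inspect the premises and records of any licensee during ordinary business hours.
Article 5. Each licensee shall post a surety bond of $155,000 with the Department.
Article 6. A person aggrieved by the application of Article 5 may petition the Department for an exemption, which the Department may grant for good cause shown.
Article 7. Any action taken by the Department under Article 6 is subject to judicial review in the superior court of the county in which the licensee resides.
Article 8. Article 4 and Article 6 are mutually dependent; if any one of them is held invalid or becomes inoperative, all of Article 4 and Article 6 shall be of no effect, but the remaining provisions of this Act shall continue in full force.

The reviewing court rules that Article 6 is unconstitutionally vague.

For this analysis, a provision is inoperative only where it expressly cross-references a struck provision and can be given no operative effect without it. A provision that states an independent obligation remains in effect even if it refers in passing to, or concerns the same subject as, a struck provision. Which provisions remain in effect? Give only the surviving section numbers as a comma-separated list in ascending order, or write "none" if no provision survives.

Article 6 is struck. Article 7 has no operative effect of its own apart from Article 6 and is therefore inoperative. Article 8 declares Article 4 and Article 6 mutually dependent; since one of them has fallen, all of them are of no effect. That brings down Article 4 as well. The remainder continues in force under Article 8. That leaves Article 1, Article 2, Article 3, Article 5, and Article 8 in effect.

1, 2, 3, 5, 8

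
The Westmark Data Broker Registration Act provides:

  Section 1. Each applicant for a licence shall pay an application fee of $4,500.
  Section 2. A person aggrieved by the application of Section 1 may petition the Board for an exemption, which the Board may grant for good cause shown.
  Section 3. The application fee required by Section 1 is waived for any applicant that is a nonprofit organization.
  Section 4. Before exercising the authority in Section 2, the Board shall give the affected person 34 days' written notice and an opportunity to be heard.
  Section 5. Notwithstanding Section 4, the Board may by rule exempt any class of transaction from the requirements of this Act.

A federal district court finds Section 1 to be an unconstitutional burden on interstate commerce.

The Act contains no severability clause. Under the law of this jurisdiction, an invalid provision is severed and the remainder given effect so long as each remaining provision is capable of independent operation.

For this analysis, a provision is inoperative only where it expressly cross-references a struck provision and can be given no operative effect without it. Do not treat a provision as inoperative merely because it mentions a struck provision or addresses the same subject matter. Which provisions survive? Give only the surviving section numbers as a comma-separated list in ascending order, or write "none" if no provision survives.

5

Section 1 is struck. Section 2 has no operative effect of its own apart from Section 1 and is therefore inoperative. The whole of Section 3 is the nonprofit waiver of the application fee, defined by reference to Section 1, so Section 3 cannot stand once Section 1 is removed. Section 4 merely fixes the notice-and-hearing requirement for Section 2; with Section 2 gone it has nothing to operate on and falls away. Section 5 mentions Section 4 but its own obligation stands independently of Section 4, so Section 5 is not affected. With no severability clause, the stated default rule severs what cannot stand and enforces each remaining provision that can operate on its own. Only Section 5 remains in effect.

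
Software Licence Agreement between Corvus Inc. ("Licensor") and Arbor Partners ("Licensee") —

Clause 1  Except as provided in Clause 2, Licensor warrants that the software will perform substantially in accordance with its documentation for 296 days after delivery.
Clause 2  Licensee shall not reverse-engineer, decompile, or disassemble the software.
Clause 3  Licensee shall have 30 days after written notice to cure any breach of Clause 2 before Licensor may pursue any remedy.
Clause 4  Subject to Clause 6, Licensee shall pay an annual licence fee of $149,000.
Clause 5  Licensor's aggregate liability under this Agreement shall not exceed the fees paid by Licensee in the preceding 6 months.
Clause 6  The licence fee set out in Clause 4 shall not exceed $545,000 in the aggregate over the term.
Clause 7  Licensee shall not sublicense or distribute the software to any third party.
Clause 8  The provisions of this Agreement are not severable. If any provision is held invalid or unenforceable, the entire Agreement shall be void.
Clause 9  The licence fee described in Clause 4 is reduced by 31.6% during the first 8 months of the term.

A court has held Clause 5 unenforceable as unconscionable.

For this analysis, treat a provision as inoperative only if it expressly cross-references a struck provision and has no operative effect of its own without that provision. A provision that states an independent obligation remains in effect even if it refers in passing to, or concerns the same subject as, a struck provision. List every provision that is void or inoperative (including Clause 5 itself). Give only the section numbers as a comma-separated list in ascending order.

Clause 5 is struck. Nothing else in the Agreement is defined by reference to Clause 5. Clause 8 provides that the Agreement is not severable, so the invalidity of any one provision voids the entire Agreement. No provision of the Agreement survives.

1, 2, 3, 4, 5, 6, 7, 8, 9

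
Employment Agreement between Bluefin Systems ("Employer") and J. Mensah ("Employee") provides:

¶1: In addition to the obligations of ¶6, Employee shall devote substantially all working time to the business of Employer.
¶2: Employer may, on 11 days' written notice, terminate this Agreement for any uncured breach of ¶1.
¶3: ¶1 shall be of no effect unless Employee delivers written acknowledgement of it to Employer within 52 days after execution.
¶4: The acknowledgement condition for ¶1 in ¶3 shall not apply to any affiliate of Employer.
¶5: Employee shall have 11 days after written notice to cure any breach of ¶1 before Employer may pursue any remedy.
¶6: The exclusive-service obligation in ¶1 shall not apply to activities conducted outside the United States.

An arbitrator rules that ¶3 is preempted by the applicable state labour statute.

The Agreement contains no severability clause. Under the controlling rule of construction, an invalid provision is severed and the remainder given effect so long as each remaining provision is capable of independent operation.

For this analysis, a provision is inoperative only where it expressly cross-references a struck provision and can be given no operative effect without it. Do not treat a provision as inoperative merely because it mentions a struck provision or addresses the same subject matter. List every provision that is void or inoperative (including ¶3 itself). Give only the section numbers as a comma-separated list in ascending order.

¶3 is struck. The whole of ¶4 is the carve-out from the acknowledgement condition for ¶1, defined by reference to ¶3, so ¶4 cannot stand once ¶3 is removed. Under the stated default rule, only provisions that cannot operate independently fall away; the rest are enforced. The provisions still in force are ¶1, ¶2, ¶5, and ¶6.

3, 4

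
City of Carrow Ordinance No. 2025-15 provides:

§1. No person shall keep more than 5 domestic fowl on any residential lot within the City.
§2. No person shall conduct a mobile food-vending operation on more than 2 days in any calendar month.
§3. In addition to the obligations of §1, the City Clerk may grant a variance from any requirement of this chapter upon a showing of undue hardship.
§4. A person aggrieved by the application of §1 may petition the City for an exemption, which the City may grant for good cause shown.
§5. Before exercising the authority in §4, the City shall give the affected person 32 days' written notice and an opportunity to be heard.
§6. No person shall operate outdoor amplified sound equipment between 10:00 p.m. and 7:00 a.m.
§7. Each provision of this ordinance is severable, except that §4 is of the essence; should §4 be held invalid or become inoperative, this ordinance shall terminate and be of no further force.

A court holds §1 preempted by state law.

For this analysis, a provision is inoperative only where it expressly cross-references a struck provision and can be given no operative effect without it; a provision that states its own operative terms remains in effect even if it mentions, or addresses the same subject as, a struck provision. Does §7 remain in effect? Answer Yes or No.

§1 is struck. The only function of §4 is the exemption procedure for §1, so it cannot stand once §1 is removed. §5 operates only by reference to §4, so it falls with §4. §7 makes §4 an essential term, and §4 has been rendered inoperative by the cascade; under §7, the entire ordinance is therefore void. No provision of the ordinance survives. §7 is among the inoperative provisions, so the answer is no.

No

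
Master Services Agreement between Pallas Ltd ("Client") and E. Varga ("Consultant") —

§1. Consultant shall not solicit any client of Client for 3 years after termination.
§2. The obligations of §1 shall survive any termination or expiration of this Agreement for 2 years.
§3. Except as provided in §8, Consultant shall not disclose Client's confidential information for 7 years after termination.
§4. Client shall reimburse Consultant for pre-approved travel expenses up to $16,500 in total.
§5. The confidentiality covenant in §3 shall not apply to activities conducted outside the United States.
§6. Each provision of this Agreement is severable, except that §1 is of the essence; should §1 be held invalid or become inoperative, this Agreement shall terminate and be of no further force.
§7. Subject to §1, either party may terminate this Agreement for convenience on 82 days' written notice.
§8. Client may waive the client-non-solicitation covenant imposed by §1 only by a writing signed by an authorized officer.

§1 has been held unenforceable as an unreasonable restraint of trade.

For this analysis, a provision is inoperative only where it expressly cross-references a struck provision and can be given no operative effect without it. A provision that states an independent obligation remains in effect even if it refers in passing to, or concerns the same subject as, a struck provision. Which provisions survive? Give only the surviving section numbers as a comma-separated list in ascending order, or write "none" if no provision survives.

none

§1 is struck. §2 has no operative effect of its own apart from §1 and is therefore inoperative. §8 operates only by reference to §1, so it falls with §1. §6 makes §1 an essential term, and §1 is the provision held invalid; under §6, the entire Agreement is therefore void. No provision of the Agreement survives.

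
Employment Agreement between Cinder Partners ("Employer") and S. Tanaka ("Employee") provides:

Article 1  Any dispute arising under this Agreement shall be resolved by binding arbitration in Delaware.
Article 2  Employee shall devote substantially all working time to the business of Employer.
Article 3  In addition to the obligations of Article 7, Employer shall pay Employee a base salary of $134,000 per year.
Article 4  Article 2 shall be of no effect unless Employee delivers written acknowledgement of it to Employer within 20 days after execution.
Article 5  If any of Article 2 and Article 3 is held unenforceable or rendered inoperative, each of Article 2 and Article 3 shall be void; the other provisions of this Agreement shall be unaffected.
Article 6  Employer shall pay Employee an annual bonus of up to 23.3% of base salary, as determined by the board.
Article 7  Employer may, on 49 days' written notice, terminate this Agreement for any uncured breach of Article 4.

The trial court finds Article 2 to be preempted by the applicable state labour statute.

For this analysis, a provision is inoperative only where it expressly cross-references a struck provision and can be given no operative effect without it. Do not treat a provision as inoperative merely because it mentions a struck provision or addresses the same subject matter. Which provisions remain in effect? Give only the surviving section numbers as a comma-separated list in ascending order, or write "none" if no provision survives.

Article 2 is struck. The only function of Article 4 is the acknowledgement condition for Article 2, so it cannot stand once Article 2 is removed. Article 7 operates only by reference to Article 4, so it falls with Article 4. Article 5 declares Article 2 and Article 3 mutually dependent; since one of them has fallen, all of them are of no effect. That brings down Article 3 as well. The remainder continues in force under Article 5. That leaves Article 1, Article 5, and Article 6 in effect.

1, 5, 6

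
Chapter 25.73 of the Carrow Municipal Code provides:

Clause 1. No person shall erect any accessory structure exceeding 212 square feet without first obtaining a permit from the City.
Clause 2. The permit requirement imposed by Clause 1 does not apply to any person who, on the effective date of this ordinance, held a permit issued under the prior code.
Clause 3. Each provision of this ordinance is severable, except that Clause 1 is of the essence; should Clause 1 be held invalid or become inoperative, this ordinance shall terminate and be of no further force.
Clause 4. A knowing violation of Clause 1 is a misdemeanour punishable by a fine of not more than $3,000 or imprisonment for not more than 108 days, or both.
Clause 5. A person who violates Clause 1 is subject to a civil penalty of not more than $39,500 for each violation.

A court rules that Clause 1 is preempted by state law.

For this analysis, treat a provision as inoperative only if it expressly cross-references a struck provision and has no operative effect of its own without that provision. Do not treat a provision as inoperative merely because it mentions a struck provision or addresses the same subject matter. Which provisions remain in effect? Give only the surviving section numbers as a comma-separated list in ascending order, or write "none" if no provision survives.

Clause 1 is struck. Clause 2 operates only by reference to Clause 1, so it falls with Clause 1. The only function of Clause 4 is the criminal penalty for violating Clause 1, so it cannot stand once Clause 1 is removed. The only function of Clause 5 is the civil penalty for violating Clause 1, so it cannot stand once Clause 1 is removed. Clause 3 makes Clause 1 an essential term, and Clause 1 is the provision held invalid; under Clause 3, the entire ordinance is therefore void. No provision of the ordinance survives.

none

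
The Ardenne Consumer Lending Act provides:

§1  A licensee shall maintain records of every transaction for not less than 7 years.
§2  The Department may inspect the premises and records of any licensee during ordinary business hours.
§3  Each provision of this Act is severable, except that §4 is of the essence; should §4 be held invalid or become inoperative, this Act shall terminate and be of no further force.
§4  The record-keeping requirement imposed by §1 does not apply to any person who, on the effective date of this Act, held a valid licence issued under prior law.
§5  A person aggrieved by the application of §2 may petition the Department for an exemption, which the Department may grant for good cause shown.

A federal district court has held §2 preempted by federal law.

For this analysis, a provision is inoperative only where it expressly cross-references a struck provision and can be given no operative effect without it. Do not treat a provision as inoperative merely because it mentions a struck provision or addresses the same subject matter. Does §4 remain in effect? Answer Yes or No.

Yes

§2 is struck. The only function of §5 is the exemption procedure for §2, so it cannot stand once §2 is removed. §3 makes §4 an essential term, but §4 is unaffected, so the severability proviso in §3 preserves the remaining provisions. §1, §3, and §4 remain in effect. §4 is among the surviving provisions, so the answer is yes.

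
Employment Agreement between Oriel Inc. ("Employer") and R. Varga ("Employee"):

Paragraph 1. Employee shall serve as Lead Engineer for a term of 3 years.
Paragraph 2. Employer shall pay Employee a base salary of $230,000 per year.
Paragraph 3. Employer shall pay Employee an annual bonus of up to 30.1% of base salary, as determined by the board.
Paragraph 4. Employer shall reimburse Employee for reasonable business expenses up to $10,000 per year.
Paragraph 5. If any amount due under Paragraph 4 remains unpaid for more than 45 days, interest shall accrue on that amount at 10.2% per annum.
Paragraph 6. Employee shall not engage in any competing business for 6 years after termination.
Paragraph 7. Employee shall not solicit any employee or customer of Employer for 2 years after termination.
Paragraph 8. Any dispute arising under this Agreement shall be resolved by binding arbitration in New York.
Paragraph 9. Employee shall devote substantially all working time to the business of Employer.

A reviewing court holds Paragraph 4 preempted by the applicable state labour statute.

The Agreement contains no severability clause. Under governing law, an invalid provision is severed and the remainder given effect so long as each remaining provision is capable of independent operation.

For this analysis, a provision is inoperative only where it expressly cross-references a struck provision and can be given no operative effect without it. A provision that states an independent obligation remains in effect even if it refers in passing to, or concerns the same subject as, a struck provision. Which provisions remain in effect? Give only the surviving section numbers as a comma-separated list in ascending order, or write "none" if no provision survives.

Paragraph 4 is struck. The whole of Paragraph 5 is the default interest on the expense-reimbursement cap, defined by reference to Paragraph 4, so Paragraph 5 cannot stand once Paragraph 4 is removed. Under the stated default rule, only provisions that cannot operate independently fall away; the rest are enforced. The provisions still in force are Paragraph 1, Paragraph 2, Paragraph 3, Paragraph 6, Paragraph 7, Paragraph 8, and Paragraph 9.

1, 2, 3, 6, 7, 8, 9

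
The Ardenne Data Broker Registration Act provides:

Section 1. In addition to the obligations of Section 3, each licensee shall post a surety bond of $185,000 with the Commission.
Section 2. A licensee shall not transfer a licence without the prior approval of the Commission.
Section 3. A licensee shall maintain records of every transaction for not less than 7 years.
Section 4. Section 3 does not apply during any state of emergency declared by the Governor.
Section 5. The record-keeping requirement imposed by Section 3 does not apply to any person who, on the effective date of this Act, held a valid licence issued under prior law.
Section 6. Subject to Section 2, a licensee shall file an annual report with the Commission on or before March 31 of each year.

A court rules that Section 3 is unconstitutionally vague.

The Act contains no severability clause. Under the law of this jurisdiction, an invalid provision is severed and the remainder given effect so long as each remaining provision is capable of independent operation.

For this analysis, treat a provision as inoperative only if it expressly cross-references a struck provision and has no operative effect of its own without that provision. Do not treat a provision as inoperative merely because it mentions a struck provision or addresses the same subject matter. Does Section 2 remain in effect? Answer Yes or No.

Section 3 is struck. The only function of Section 4 is the emergency suspension of Section 3, so it cannot stand once Section 3 is removed. Section 5 merely fixes the grandfather exemption from Section 3; with Section 3 gone it has nothing to operate on and falls away. Section 1 mentions Section 3 but its own obligation stands independently of Section 3, so Section 1 is not affected. Under the stated default rule, only provisions that cannot operate independently fall away; the rest are enforced. That leaves Section 1, Section 2, and Section 6 in effect. Section 2 is among the surviving provisions, so the answer is yes.

Yes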